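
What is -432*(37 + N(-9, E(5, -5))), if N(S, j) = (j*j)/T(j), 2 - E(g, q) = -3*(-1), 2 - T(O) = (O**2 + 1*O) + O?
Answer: -16128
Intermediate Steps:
T(O) = 2 - O**2 - 2*O (T(O) = 2 - ((O**2 + 1*O) + O) = 2 - ((O**2 + O) + O) = 2 - ((O + O**2) + O) = 2 - (O**2 + 2*O) = 2 + (-O**2 - 2*O) = 2 - O**2 - 2*O)
E(g, q) = -1 (E(g, q) = 2 - (-3)*(-1) = 2 - 1*3 = 2 - 3 = -1)
N(S, j) = j**2/(2 - j**2 - 2*j) (N(S, j) = (j*j)/(2 - j**2 - 2*j) = j**2/(2 - j**2 - 2*j))
-432*(37 + N(-9, E(5, -5))) = -432*(37 - 1*(-1)**2/(-2 + (-1)**2 + 2*(-1))) = -432*(37 - 1*1/(-2 + 1 - 2)) = -432*(37 - 1*1/(-3)) = -432*(37 - 1*1*(-1/3)) = -432*(37 + 1/3) = -432*112/3 = -16128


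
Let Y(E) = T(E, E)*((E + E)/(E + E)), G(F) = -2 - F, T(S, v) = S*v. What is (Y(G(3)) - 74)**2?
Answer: 2401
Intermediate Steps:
Y(E) = E**2 (Y(E) = (E*E)*((E + E)/(E + E)) = E**2*((2*E)/((2*E))) = E**2*((2*E)*(1/(2*E))) = E**2*1 = E**2)
(Y(G(3)) - 74)**2 = ((-2 - 1*3)**2 - 74)**2 = ((-2 - 3)**2 - 74)**2 = ((-5)**2 - 74)**2 = (25 - 74)**2 = (-49)**2 = 2401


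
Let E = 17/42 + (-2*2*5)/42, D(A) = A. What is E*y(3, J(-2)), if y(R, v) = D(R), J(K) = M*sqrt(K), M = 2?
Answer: -3/14 ≈ -0.21429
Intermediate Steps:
J(K) = 2*sqrt(K)
y(R, v) = R
E = -1/14 (E = 17*(1/42) - 4*5*(1/42) = 17/42 - 20*1/42 = 17/42 - 10/21 = -1/14 ≈ -0.071429)
E*y(3, J(-2)) = -1/14*3 = -3/14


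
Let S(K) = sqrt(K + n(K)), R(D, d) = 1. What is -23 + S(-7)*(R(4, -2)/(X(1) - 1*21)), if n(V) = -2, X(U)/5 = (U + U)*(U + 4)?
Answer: -23 + 3*I/29 ≈ -23.0 + 0.10345*I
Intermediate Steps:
X(U) = 10*U*(4 + U) (X(U) = 5*((U + U)*(U + 4)) = 5*((2*U)*(4 + U)) = 5*(2*U*(4 + U)) = 10*U*(4 + U))
S(K) = sqrt(-2 + K) (S(K) = sqrt(K - 2) = sqrt(-2 + K))
-23 + S(-7)*(R(4, -2)/(X(1) - 1*21)) = -23 + sqrt(-2 - 7)*(1/(10*1*(4 + 1) - 1*21)) = -23 + sqrt(-9)*(1/(10*1*5 - 21)) = -23 + (3*I)*(1/(50 - 21)) = -23 + (3*I)*(1/29) = -23 + 3*I/29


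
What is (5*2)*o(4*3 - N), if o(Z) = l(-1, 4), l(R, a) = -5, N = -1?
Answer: -50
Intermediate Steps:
o(Z) = -5
(5*2)*o(4*3 - N) = (5*2)*(-5) = 10*(-5) = -50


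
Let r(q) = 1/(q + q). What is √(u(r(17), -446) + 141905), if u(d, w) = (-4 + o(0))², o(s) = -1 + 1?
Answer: 3*√15769 ≈ 376.72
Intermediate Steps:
o(s) = 0
r(q) = 1/(2*q)
u(d, w) = 16 (u(d, w) = (-4 + 0)² = (-4)² = 16)
√(u(r(17), -446) + 141905) = √(16 + 141905) = √141921 = 3*√15769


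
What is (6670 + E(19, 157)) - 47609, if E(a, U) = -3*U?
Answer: -41410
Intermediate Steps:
(6670 + E(19, 157)) - 47609 = (6670 - 3*157) - 47609 = (6670 - 471) - 47609 = 6199 - 47609 = -41410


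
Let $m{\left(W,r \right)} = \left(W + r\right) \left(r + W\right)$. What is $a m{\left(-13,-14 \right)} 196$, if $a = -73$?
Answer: $-10430532$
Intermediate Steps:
$m{\left(W,r \right)} = \left(W + r\right)^{2}$ ($m{\left(W,r \right)} = \left(W + r\right) \left(W + r\right) = \left(W + r\right)^{2}$)
$a m{\left(-13,-14 \right)} 196 = - 73 \left(-13 - 14\right)^{2} \cdot 196 = - 73 \left(-27\right)^{2} \cdot 196 = \left(-73\right) 729 \cdot 196 = \left(-53217\right) 196 = -10430532$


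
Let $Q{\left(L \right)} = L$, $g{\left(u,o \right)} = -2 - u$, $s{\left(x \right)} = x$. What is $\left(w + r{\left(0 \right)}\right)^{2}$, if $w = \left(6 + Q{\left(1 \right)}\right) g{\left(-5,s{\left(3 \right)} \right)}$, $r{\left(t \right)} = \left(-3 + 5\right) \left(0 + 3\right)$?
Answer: $729$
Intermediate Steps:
$r{\left(t \right)} = 6$ ($r{\left(t \right)} = 2 \cdot 3 = 6$)
$w = 21$ ($w = \left(6 + 1\right) \left(-2 - -5\right) = 7 \left(-2 + 5\right) = 7 \cdot 3 = 21$)
$\left(w + r{\left(0 \right)}\right)^{2} = \left(21 + 6\right)^{2} = 27^{2} = 729$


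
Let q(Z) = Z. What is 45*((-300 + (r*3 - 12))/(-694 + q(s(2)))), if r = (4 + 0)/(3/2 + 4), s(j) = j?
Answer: 38340/1903 ≈ 20.147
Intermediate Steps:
r = 8/11 (r = 4/(3*(½) + 4) = 4/(3/2 + 4) = 4/(11/2) = 4*(2/11) = 8/11 ≈ 0.72727)
45*((-300 + (r*3 - 12))/(-694 + q(s(2)))) = 45*((-300 + ((8/11)*3 - 12))/(-694 + 2)) = 45*((-300 + (24/11 - 12))/(-692)) = 45*((-300 - 108/11)*(-1/692)) = 45*(-3408/11*(-1/692)) = 45*(852/1903) = 38340/1903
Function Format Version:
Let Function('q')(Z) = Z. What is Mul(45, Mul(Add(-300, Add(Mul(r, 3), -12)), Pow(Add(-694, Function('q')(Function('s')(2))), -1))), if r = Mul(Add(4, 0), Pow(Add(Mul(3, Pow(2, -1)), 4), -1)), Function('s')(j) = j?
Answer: Rational(38340, 1903) ≈ 20.147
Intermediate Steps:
r = Rational(8, 11) (r = Mul(4, Pow(Add(Mul(3, Rational(1, 2)), 4), -1)) = Mul(4, Pow(Add(Rational(3, 2), 4), -1)) = Mul(4, Pow(Rational(11, 2), -1)) = Mul(4, Rational(2, 11)) = Rational(8, 11) ≈ 0.72727)
Mul(45, Mul(Add(-300, Add(Mul(r, 3), -12)), Pow(Add(-694, Function('q')(Function('s')(2))), -1))) = Mul(45, Mul(Add(-300, Add(Mul(Rational(8, 11), 3), -12)), Pow(Add(-694, 2), -1))) = Mul(45, Mul(Add(-300, Add(Rational(24, 11), -12)), Pow(-692, -1))) = Mul(45, Mul(Add(-300, Rational(-108, 11)), Rational(-1, 692))) = Mul(45, Mul(Rational(-3408, 11), Rational(-1, 692))) = Mul(45, Rational(852, 1903)) = Rational(38340, 1903)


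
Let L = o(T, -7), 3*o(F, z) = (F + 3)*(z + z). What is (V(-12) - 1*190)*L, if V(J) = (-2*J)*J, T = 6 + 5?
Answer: 93688/3 ≈ 31229.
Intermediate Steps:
T = 11
V(J) = -2*J²
o(F, z) = 2*z*(3 + F)/3 (o(F, z) = ((F + 3)*(z + z))/3 = ((3 + F)*(2*z))/3 = (2*z*(3 + F))/3 = 2*z*(3 + F)/3)
L = -196/3 (L = (⅔)*(-7)*(3 + 11) = (⅔)*(-7)*14 = -196/3 ≈ -65.333)
(V(-12) - 1*190)*L = (-2*(-12)² - 1*190)*(-196/3) = (-2*144 - 190)*(-196/3) = (-288 - 190)*(-196/3) = -478*(-196/3) = 93688/3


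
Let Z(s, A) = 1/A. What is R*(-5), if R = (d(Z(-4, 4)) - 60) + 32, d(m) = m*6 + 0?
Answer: 265/2 ≈ 132.50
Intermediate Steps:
d(m) = 6*m (d(m) = 6*m + 0 = 6*m)
R = -53/2 (R = (6/4 - 60) + 32 = (6*(¼) - 60) + 32 = (3/2 - 60) + 32 = -117/2 + 32 = -53/2 ≈ -26.500)
R*(-5) = -53/2*(-5) = 265/2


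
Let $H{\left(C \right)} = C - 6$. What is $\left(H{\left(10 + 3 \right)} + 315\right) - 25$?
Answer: $297$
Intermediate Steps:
$H{\left(C \right)} = -6 + C$
$\left(H{\left(10 + 3 \right)} + 315\right) - 25 = \left(\left(-6 + \left(10 + 3\right)\right) + 315\right) - 25 = \left(\left(-6 + 13\right) + 315\right) - 25 = \left(7 + 315\right) - 25 = 322 - 25 = 297$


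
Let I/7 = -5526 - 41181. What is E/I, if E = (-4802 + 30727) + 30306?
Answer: -8033/46707 ≈ -0.17199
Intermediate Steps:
I = -326949 (I = 7*(-5526 - 41181) = 7*(-46707) = -326949)
E = 56231 (E = 25925 + 30306 = 56231)
E/I = 56231/(-326949) = 56231*(-1/326949) = -8033/46707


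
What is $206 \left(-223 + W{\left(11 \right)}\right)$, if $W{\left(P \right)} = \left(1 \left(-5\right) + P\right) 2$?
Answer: $-43466$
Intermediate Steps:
$W{\left(P \right)} = -10 + 2 P$ ($W{\left(P \right)} = \left(-5 + P\right) 2 = -10 + 2 P$)
$206 \left(-223 + W{\left(11 \right)}\right) = 206 \left(-223 + \left(-10 + 2 \cdot 11\right)\right) = 206 \left(-223 + \left(-10 + 22\right)\right) = 206 \left(-223 + 12\right) = 206 \left(-211\right) = -43466$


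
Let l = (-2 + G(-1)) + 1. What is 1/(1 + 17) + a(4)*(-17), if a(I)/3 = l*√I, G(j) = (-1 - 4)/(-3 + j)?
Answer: -229/9 ≈ -25.444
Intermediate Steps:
G(j) = -5/(-3 + j)
l = ¼ (l = (-2 - 5/(-3 - 1)) + 1 = (-2 - 5/(-4)) + 1 = (-2 - 5*(-¼)) + 1 = (-2 + 5/4) + 1 = -¾ + 1 = ¼ ≈ 0.25000)
a(I) = 3*√I/4 (a(I) = 3*(√I/4) = 3*√I/4)
1/(1 + 17) + a(4)*(-17) = 1/(1 + 17) + (3*√4/4)*(-17) = 1/18 + ((¾)*2)*(-17) = 1/18 + (3/2)*(-17) = 1/18 - 51/2 = -229/9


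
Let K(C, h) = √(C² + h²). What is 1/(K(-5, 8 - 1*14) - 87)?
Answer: -87/7508 - √61/7508 ≈ -0.012628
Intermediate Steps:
1/(K(-5, 8 - 1*14) - 87) = 1/(√((-5)² + (8 - 1*14)²) - 87) = 1/(√(25 + (8 - 14)²) - 87) = 1/(√(25 + (-6)²) - 87) = 1/(√(25 + 36) - 87) = 1/(√61 - 87) = 1/(-87 + √61)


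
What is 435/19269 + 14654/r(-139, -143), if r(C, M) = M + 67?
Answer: -47055811/244074 ≈ -192.79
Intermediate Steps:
r(C, M) = 67 + M
435/19269 + 14654/r(-139, -143) = 435/19269 + 14654/(67 - 143) = 435*(1/19269) + 14654/(-76) = 145/6423 + 14654*(-1/76) = 145/6423 - 7327/38 = -47055811/244074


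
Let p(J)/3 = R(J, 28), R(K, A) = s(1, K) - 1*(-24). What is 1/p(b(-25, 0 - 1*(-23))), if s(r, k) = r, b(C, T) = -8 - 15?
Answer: 1/75 ≈ 0.013333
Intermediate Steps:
b(C, T) = -23
R(K, A) = 25 (R(K, A) = 1 - 1*(-24) = 1 + 24 = 25)
p(J) = 75 (p(J) = 3*25 = 75)
1/p(b(-25, 0 - 1*(-23))) = 1/75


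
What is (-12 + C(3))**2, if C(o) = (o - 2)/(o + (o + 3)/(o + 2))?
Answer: 61009/441 ≈ 138.34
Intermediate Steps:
C(o) = (-2 + o)/(o + (3 + o)/(2 + o))
(-12 + C(3))**2 = (-12 + (-4 + 3**2)/(3 + 3**2 + 3*3))**2 = (-12 + (-4 + 9)/(3 + 9 + 9))**2 = (-12 + 5/21)**2 = (-247/21)**2 = 61009/441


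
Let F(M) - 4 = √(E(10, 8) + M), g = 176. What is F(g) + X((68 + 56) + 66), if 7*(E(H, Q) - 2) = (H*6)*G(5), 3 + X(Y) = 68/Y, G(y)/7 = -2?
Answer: 129/95 + √58 ≈ 8.9737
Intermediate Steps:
G(y) = -14 (G(y) = 7*(-2) = -14)
X(Y) = -3 + 68/Y
E(H, Q) = 2 - 12*H (E(H, Q) = 2 + ((H*6)*(-14))/7 = 2 + ((6*H)*(-14))/7 = 2 + (-84*H)/7 = 2 - 12*H)
F(M) = 4 + √(-118 + M) (F(M) = 4 + √((2 - 12*10) + M) = 4 + √((2 - 120) + M) = 4 + √(-118 + M))
F(g) + X((68 + 56) + 66) = (4 + √(-118 + 176)) + (-3 + 68/((68 + 56) + 66)) = (4 + √58) + (-3 + 68/(124 + 66)) = (4 + √58) + (-3 + 68/190) = (4 + √58) + (-3 + 68*(1/190)) = (4 + √58) + (-3 + 34/95) = (4 + √58) - 251/95 = 129/95 + √58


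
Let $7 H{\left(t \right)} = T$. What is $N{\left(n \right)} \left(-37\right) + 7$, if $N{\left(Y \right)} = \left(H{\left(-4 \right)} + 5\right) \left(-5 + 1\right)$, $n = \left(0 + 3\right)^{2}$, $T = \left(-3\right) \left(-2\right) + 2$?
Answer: $\frac{6413}{7} \approx 916.14$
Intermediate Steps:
$T = 8$ ($T = 6 + 2 = 8$)
$H{\left(t \right)} = \frac{8}{7}$ ($H{\left(t \right)} = \frac{1}{7} \cdot 8 = \frac{8}{7}$)
$n = 9$ ($n = 3^{2} = 9$)
$N{\left(Y \right)} = - \frac{172}{7}$ ($N{\left(Y \right)} = \left(\frac{8}{7} + 5\right) \left(-5 + 1\right) = \frac{43}{7} \left(-4\right) = - \frac{172}{7}$)
$N{\left(n \right)} \left(-37\right) + 7 = \left(- \frac{172}{7}\right) \left(-37\right) + 7 = \frac{6364}{7} + 7 = \frac{6413}{7}$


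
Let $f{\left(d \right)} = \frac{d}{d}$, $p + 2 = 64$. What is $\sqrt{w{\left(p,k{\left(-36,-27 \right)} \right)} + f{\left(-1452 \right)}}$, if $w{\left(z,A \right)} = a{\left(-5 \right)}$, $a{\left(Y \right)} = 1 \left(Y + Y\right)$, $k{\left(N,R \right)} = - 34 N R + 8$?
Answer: $3 i \approx 3.0 i$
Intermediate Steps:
$p = 62$ ($p = -2 + 64 = 62$)
$k{\left(N,R \right)} = 8 - 34 N R$ ($k{\left(N,R \right)} = - 34 N R + 8 = 8 - 34 N R$)
$a{\left(Y \right)} = 2 Y$ ($a{\left(Y \right)} = 1 \cdot 2 Y = 2 Y$)
$w{\left(z,A \right)} = -10$ ($w{\left(z,A \right)} = 2 \left(-5\right) = -10$)
$f{\left(d \right)} = 1$
$\sqrt{w{\left(p,k{\left(-36,-27 \right)} \right)} + f{\left(-1452 \right)}} = \sqrt{-10 + 1} = \sqrt{-9} = 3 i$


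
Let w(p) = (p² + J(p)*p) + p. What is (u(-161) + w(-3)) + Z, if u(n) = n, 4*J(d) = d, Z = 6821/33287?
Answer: -20311073/133148 ≈ -152.55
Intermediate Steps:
Z = 6821/33287 (Z = 6821*(1/33287) = 6821/33287 ≈ 0.20491)
J(d) = d/4
w(p) = p + 5*p²/4 (w(p) = (p² + (p/4)*p) + p = (p² + p²/4) + p = 5*p²/4 + p = p + 5*p²/4)
(u(-161) + w(-3)) + Z = (-161 + (¼)*(-3)*(4 + 5*(-3))) + 6821/33287 = (-161 + (¼)*(-3)*(4 - 15)) + 6821/33287 = (-161 + (¼)*(-3)*(-11)) + 6821/33287 = (-161 + 33/4) + 6821/33287 = -611/4 + 6821/33287 = -20311073/133148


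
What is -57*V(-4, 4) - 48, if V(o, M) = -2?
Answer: 66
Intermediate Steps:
-57*V(-4, 4) - 48 = -57*(-2) - 48 = 114 - 48 = 66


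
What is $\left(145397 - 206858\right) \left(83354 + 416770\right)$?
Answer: $-30738121164$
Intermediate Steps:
$\left(145397 - 206858\right) \left(83354 + 416770\right) = \left(-61461\right) 500124 = -30738121164$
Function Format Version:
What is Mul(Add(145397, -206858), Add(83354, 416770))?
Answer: -30738121164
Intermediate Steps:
Mul(Add(145397, -206858), Add(83354, 416770)) = Mul(-61461, 500124) = -30738121164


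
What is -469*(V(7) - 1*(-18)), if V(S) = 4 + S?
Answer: -13601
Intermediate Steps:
-469*(V(7) - 1*(-18)) = -469*((4 + 7) - 1*(-18)) = -469*(11 + 18) = -469*29 = -13601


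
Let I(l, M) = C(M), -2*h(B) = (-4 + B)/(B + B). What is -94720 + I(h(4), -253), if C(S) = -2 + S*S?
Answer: -30713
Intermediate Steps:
C(S) = -2 + S²
h(B) = -(-4 + B)/(4*B) (h(B) = -(-4 + B)/(2*(B + B)) = -(-4 + B)/(2*(2*B)) = -(-4 + B)*1/(2*B)/2 = -(-4 + B)/(4*B))
I(l, M) = -2 + M²
-94720 + I(h(4), -253) = -94720 + (-2 + (-253)²) = -94720 + (-2 + 64009) = -94720 + 64007 = -30713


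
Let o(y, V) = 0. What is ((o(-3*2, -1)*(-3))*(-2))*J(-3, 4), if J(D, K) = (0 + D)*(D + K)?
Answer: 0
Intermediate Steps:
J(D, K) = D*(D + K)
((o(-3*2, -1)*(-3))*(-2))*J(-3, 4) = ((0*(-3))*(-2))*(-3*(-3 + 4)) = (0*(-2))*(-3*1) = 0*(-3) = 0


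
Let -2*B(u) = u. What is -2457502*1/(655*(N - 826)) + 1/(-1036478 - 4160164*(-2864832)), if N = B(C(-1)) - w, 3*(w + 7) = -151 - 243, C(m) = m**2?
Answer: 219516458957231514223/40263186334980977280 ≈ 5.4520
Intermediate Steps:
B(u) = -u/2
w = -415/3 (w = -7 + (-151 - 243)/3 = -7 + (1/3)*(-394) = -7 - 394/3 = -415/3 ≈ -138.33)
N = 827/6 (N = -1/2*(-1)**2 - 1*(-415/3) = -1/2*1 + 415/3 = -1/2 + 415/3 = 827/6 ≈ 137.83)
-2457502*1/(655*(N - 826)) + 1/(-1036478 - 4160164*(-2864832)) = -2457502*1/(655*(827/6 - 826)) + 1/(-1036478 - 4160164*(-2864832)) = -2457502/(655*(-4129/6)) - 1/2864832/(-5196642) = -2457502/(-2704495/6) - 1/5196642*(-1/2864832) = -2457502*(-6/2704495) + 1/14887506294144 = 14745012/2704495 + 1/14887506294144 = 219516458957231514223/40263186334980977280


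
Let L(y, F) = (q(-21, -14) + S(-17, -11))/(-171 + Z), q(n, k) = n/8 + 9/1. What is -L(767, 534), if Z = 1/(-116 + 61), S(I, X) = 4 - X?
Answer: 9405/75248 ≈ 0.12499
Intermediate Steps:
Z = -1/55 (Z = 1/(-55) = -1/55 ≈ -0.018182)
q(n, k) = 9 + n/8 (q(n, k) = n*(⅛) + 9*1 = n/8 + 9 = 9 + n/8)
L(y, F) = -9405/75248 (L(y, F) = ((9 + (⅛)*(-21)) + (4 - 1*(-11)))/(-171 - 1/55) = ((9 - 21/8) + (4 + 11))/(-9406/55) = (51/8 + 15)*(-55/9406) = (171/8)*(-55/9406) = -9405/75248)
-L(767, 534) = -1*(-9405/75248) = 9405/75248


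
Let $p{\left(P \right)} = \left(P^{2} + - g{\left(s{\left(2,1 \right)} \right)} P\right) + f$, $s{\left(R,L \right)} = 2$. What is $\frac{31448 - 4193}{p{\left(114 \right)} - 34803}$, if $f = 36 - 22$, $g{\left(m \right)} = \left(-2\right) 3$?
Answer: $- \frac{27255}{21109} \approx -1.2912$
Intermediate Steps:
$g{\left(m \right)} = -6$
$f = 14$ ($f = 36 - 22 = 14$)
$p{\left(P \right)} = 14 + P^{2} + 6 P$ ($p{\left(P \right)} = \left(P^{2} + \left(-1\right) \left(-6\right) P\right) + 14 = \left(P^{2} + 6 P\right) + 14 = 14 + P^{2} + 6 P$)
$\frac{31448 - 4193}{p{\left(114 \right)} - 34803} = \frac{31448 - 4193}{\left(14 + 114^{2} + 6 \cdot 114\right) - 34803} = \frac{27255}{\left(14 + 12996 + 684\right) - 34803} = \frac{27255}{13694 - 34803} = \frac{27255}{-21109} = 27255 \left(- \frac{1}{21109}\right) = - \frac{27255}{21109}$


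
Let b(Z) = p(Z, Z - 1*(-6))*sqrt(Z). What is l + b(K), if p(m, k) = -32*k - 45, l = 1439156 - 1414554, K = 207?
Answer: 24602 - 20583*sqrt(23) ≈ -74111.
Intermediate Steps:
l = 24602
p(m, k) = -45 - 32*k
b(Z) = sqrt(Z)*(-237 - 32*Z) (b(Z) = (-45 - 32*(Z - 1*(-6)))*sqrt(Z) = (-45 - 32*(Z + 6))*sqrt(Z) = (-45 - 32*(6 + Z))*sqrt(Z) = (-45 + (-192 - 32*Z))*sqrt(Z) = (-237 - 32*Z)*sqrt(Z) = sqrt(Z)*(-237 - 32*Z))
l + b(K) = 24602 + sqrt(207)*(-237 - 32*207) = 24602 + (3*sqrt(23))*(-237 - 6624) = 24602 + (3*sqrt(23))*(-6861) = 24602 - 20583*sqrt(23)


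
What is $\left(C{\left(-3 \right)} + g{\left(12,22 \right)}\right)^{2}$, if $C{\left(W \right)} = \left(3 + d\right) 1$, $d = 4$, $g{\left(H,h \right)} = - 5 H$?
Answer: $2809$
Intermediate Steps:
$C{\left(W \right)} = 7$ ($C{\left(W \right)} = \left(3 + 4\right) 1 = 7 \cdot 1 = 7$)
$\left(C{\left(-3 \right)} + g{\left(12,22 \right)}\right)^{2} = \left(7 - 60\right)^{2} = \left(-53\right)^{2} = 2809$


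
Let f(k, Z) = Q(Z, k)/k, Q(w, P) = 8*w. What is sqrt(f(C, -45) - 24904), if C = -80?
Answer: I*sqrt(99598)/2 ≈ 157.8*I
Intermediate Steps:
f(k, Z) = 8*Z/k (f(k, Z) = (8*Z)/k = 8*Z/k)
sqrt(f(C, -45) - 24904) = sqrt(8*(-45)/(-80) - 24904) = sqrt(8*(-45)*(-1/80) - 24904) = sqrt(9/2 - 24904) = sqrt(-49799/2) = I*sqrt(99598)/2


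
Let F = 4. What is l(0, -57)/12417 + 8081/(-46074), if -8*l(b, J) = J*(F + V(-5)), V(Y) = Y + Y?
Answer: -68207627/381400572 ≈ -0.17883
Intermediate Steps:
V(Y) = 2*Y
l(b, J) = 3*J/4 (l(b, J) = -J*(4 + 2*(-5))/8 = -J*(4 - 10)/8 = -J*(-6)/8 = -(-3)*J/4 = 3*J/4)
l(0, -57)/12417 + 8081/(-46074) = ((¾)*(-57))/12417 + 8081/(-46074) = -171/4*1/12417 + 8081*(-1/46074) = -57/16556 - 8081/46074 = -68207627/381400572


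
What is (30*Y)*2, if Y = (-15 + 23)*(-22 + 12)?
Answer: -4800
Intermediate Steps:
Y = -80 (Y = 8*(-10) = -80)
(30*Y)*2 = (30*(-80))*2 = -2400*2 = -4800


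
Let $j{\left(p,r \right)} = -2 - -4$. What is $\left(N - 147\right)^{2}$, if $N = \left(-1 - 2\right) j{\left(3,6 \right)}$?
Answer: $23409$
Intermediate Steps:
$j{\left(p,r \right)} = 2$ ($j{\left(p,r \right)} = -2 + 4 = 2$)
$N = -6$ ($N = \left(-1 - 2\right) 2 = \left(-3\right) 2 = -6$)
$\left(N - 147\right)^{2} = \left(-6 - 147\right)^{2} = \left(-153\right)^{2} = 23409$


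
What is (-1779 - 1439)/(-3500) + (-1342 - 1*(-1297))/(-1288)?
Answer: 153653/161000 ≈ 0.95437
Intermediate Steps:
(-1779 - 1439)/(-3500) + (-1342 - 1*(-1297))/(-1288) = -3218*(-1/3500) + (-1342 + 1297)*(-1/1288) = 1609/1750 - 45*(-1/1288) = 1609/1750 + 45/1288 = 153653/161000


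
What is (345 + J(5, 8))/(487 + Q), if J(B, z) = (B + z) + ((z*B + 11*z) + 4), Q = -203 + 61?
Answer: 98/69 ≈ 1.4203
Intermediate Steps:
Q = -142
J(B, z) = 4 + B + 12*z + B*z (J(B, z) = (B + z) + ((B*z + 11*z) + 4) = (B + z) + ((11*z + B*z) + 4) = (B + z) + (4 + 11*z + B*z) = 4 + B + 12*z + B*z)
(345 + J(5, 8))/(487 + Q) = (345 + (4 + 5 + 12*8 + 5*8))/(487 - 142) = (345 + (4 + 5 + 96 + 40))/345 = (345 + 145)*(1/345) = 490*(1/345) = 98/69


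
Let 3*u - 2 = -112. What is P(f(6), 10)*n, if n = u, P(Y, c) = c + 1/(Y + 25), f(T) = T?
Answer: -34210/93 ≈ -367.85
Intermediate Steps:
u = -110/3 (u = ⅔ + (⅓)*(-112) = ⅔ - 112/3 = -110/3 ≈ -36.667)
P(Y, c) = c + 1/(25 + Y)
n = -110/3 ≈ -36.667
P(f(6), 10)*n = ((1 + 25*10 + 6*10)/(25 + 6))*(-110/3) = ((1 + 250 + 60)/31)*(-110/3) = ((1/31)*311)*(-110/3) = (311/31)*(-110/3) = -34210/93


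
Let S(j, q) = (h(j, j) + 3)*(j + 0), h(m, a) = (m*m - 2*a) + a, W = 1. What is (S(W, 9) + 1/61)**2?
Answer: 33856/3721 ≈ 9.0986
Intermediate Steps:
h(m, a) = m**2 - a (h(m, a) = (m**2 - 2*a) + a = m**2 - a)
S(j, q) = j*(3 + j**2 - j) (S(j, q) = ((j**2 - j) + 3)*(j + 0) = (3 + j**2 - j)*j = j*(3 + j**2 - j))
(S(W, 9) + 1/61)**2 = (1*(3 + 1**2 - 1*1) + 1/61)**2 = (1*(3 + 1 - 1) + 1/61)**2 = (1*3 + 1/61)**2 = (3 + 1/61)**2 = (184/61)**2 = 33856/3721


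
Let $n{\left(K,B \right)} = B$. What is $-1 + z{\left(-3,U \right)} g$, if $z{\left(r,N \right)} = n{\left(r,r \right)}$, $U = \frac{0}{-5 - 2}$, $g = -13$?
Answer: $38$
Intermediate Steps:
$U = 0$ ($U = \frac{0}{-7} = 0 \left(- \frac{1}{7}\right) = 0$)
$z{\left(r,N \right)} = r$
$-1 + z{\left(-3,U \right)} g = -1 - -39 = -1 + 39 = 38$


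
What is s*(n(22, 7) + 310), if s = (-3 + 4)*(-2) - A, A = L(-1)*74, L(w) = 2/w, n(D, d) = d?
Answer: 46282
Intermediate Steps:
A = -148 (A = (2/(-1))*74 = (2*(-1))*74 = -2*74 = -148)
s = 146 (s = (-3 + 4)*(-2) - 1*(-148) = 1*(-2) + 148 = -2 + 148 = 146)
s*(n(22, 7) + 310) = 146*(7 + 310) = 146*317 = 46282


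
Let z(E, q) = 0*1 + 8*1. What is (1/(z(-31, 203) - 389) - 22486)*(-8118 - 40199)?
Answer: 413939807939/381 ≈ 1.0865e+9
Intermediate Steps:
z(E, q) = 8 (z(E, q) = 0 + 8 = 8)
(1/(z(-31, 203) - 389) - 22486)*(-8118 - 40199) = (1/(8 - 389) - 22486)*(-8118 - 40199) = (1/(-381) - 22486)*(-48317) = (-1/381 - 22486)*(-48317) = -8567167/381*(-48317) = 413939807939/381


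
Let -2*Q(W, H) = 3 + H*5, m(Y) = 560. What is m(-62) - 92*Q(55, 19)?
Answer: 5068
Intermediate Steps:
Q(W, H) = -3/2 - 5*H/2 (Q(W, H) = -(3 + H*5)/2 = -(3 + 5*H)/2 = -3/2 - 5*H/2)
m(-62) - 92*Q(55, 19) = 560 - 92*(-3/2 - 5/2*19) = 560 - 92*(-3/2 - 95/2) = 560 - 92*(-49) = 560 + 4508 = 5068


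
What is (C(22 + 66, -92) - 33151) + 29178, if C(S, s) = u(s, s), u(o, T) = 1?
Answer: -3972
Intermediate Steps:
C(S, s) = 1
(C(22 + 66, -92) - 33151) + 29178 = (1 - 33151) + 29178 = -33150 + 29178 = -3972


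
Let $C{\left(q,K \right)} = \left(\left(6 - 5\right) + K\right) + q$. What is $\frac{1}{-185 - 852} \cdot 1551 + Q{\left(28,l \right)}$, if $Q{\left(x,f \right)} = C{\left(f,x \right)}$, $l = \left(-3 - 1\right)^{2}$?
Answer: $\frac{45114}{1037} \approx 43.504$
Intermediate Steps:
$l = 16$ ($l = \left(-4\right)^{2} = 16$)
$C{\left(q,K \right)} = 1 + K + q$ ($C{\left(q,K \right)} = \left(1 + K\right) + q = 1 + K + q$)
$Q{\left(x,f \right)} = 1 + f + x$ ($Q{\left(x,f \right)} = 1 + x + f = 1 + f + x$)
$\frac{1}{-185 - 852} \cdot 1551 + Q{\left(28,l \right)} = \frac{1}{-185 - 852} \cdot 1551 + \left(1 + 16 + 28\right) = \frac{1}{-1037} \cdot 1551 + 45 = \left(- \frac{1}{1037}\right) 1551 + 45 = - \frac{1551}{1037} + 45 = \frac{45114}{1037}$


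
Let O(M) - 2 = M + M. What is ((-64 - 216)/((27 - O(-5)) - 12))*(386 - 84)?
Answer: -84560/23 ≈ -3676.5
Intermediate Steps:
O(M) = 2 + 2*M (O(M) = 2 + (M + M) = 2 + 2*M)
((-64 - 216)/((27 - O(-5)) - 12))*(386 - 84) = ((-64 - 216)/((27 - (2 + 2*(-5))) - 12))*(386 - 84) = -280/((27 - (2 - 10)) - 12)*302 = -280/((27 - 1*(-8)) - 12)*302 = -280/((27 + 8) - 12)*302 = -280/(35 - 12)*302 = -280/23*302 = -84560/23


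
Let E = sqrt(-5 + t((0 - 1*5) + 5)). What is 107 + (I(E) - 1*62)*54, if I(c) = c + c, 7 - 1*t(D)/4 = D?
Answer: -3241 + 108*sqrt(23) ≈ -2723.1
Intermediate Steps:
t(D) = 28 - 4*D
E = sqrt(23) (E = sqrt(-5 + (28 - 4*((0 - 1*5) + 5))) = sqrt(-5 + (28 - 4*((0 - 5) + 5))) = sqrt(-5 + (28 - 4*(-5 + 5))) = sqrt(-5 + (28 - 4*0)) = sqrt(-5 + (28 + 0)) = sqrt(-5 + 28) = sqrt(23) ≈ 4.7958)
I(c) = 2*c
107 + (I(E) - 1*62)*54 = 107 + (2*sqrt(23) - 1*62)*54 = 107 + (2*sqrt(23) - 62)*54 = 107 + (-62 + 2*sqrt(23))*54 = 107 + (-3348 + 108*sqrt(23)) = -3241 + 108*sqrt(23)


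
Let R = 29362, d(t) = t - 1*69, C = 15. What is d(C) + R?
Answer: 29308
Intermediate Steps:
d(t) = -69 + t (d(t) = t - 69 = -69 + t)
d(C) + R = (-69 + 15) + 29362 = -54 + 29362 = 29308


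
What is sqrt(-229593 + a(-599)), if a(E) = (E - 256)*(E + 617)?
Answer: I*sqrt(244983) ≈ 494.96*I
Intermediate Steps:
a(E) = (-256 + E)*(617 + E)
sqrt(-229593 + a(-599)) = sqrt(-229593 + (-157952 + (-599)**2 + 361*(-599))) = sqrt(-229593 + (-157952 + 358801 - 216239)) = sqrt(-229593 - 15390) = sqrt(-244983) = I*sqrt(244983)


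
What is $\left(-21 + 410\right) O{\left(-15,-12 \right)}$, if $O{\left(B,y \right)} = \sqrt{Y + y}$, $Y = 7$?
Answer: $389 i \sqrt{5} \approx 869.83 i$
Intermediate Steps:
$O{\left(B,y \right)} = \sqrt{7 + y}$
$\left(-21 + 410\right) O{\left(-15,-12 \right)} = \left(-21 + 410\right) \sqrt{7 - 12} = 389 \sqrt{-5} = 389 i \sqrt{5}$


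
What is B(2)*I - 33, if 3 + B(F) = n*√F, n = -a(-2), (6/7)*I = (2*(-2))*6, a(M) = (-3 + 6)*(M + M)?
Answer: 51 - 336*√2 ≈ -424.18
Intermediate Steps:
a(M) = 6*M (a(M) = 3*(2*M) = 6*M)
I = -28 (I = 7*((2*(-2))*6)/6 = 7*(-4*6)/6 = (7/6)*(-24) = -28)
n = 12 (n = -6*(-2) = -1*(-12) = 12)
B(F) = -3 + 12*√F
B(2)*I - 33 = (-3 + 12*√2)*(-28) - 33 = (84 - 336*√2) - 33 = 51 - 336*√2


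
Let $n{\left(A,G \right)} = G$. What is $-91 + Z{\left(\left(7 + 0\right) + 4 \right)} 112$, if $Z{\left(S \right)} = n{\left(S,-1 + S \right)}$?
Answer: $1029$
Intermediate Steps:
$Z{\left(S \right)} = -1 + S$
$-91 + Z{\left(\left(7 + 0\right) + 4 \right)} 112 = -91 + \left(-1 + \left(\left(7 + 0\right) + 4\right)\right) 112 = -91 + \left(-1 + \left(7 + 4\right)\right) 112 = -91 + \left(-1 + 11\right) 112 = -91 + 10 \cdot 112 = -91 + 1120 = 1029$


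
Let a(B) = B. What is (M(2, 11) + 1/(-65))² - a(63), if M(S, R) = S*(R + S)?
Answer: 2586546/4225 ≈ 612.20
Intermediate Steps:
(M(2, 11) + 1/(-65))² - a(63) = (2*(11 + 2) + 1/(-65))² - 1*63 = (2*13 - 1/65)² - 63 = (26 - 1/65)² - 63 = (1689/65)² - 63 = 2852721/4225 - 63 = 2586546/4225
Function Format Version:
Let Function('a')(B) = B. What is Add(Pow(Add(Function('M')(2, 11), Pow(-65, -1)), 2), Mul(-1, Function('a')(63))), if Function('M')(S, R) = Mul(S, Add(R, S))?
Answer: Rational(2586546, 4225) ≈ 612.20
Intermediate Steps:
Add(Pow(Add(Function('M')(2, 11), Pow(-65, -1)), 2), Mul(-1, Function('a')(63))) = Add(Pow(Add(Mul(2, Add(11, 2)), Pow(-65, -1)), 2), Mul(-1, 63)) = Add(Pow(Add(Mul(2, 13), Rational(-1, 65)), 2), -63) = Add(Pow(Add(26, Rational(-1, 65)), 2), -63) = Add(Pow(Rational(1689, 65), 2), -63) = Add(Rational(2852721, 4225), -63) = Rational(2586546, 4225)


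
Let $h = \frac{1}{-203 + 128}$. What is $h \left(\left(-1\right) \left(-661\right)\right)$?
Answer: $- \frac{661}{75} \approx -8.8133$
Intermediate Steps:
$h = - \frac{1}{75}$ ($h = \frac{1}{-75} = - \frac{1}{75} \approx -0.013333$)
$h \left(\left(-1\right) \left(-661\right)\right) = - \frac{\left(-1\right) \left(-661\right)}{75} = \left(- \frac{1}{75}\right) 661 = - \frac{661}{75}$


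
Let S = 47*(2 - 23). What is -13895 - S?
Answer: -12908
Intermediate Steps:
S = -987 (S = 47*(-21) = -987)
-13895 - S = -13895 - 1*(-987) = -13895 + 987 = -12908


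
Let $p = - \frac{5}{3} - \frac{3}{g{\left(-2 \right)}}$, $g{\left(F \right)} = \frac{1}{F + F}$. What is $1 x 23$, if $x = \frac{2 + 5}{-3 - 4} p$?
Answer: $- \frac{713}{3} \approx -237.67$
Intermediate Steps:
$g{\left(F \right)} = \frac{1}{2 F}$
$p = \frac{31}{3}$ ($p = - \frac{5}{3} - \frac{3}{\frac{1}{2} \frac{1}{-2}} = \left(-5\right) \frac{1}{3} - \frac{3}{\frac{1}{2} \left(- \frac{1}{2}\right)} = - \frac{5}{3} - \frac{3}{- \frac{1}{4}} = - \frac{5}{3} - -12 = - \frac{5}{3} + 12 = \frac{31}{3} \approx 10.333$)
$x = - \frac{31}{3}$ ($x = \frac{2 + 5}{-3 - 4} \cdot \frac{31}{3} = \frac{7}{-7} \cdot \frac{31}{3} = 7 \left(- \frac{1}{7}\right) \frac{31}{3} = \left(-1\right) \frac{31}{3} = - \frac{31}{3} \approx -10.333$)
$1 x 23 = 1 \left(- \frac{31}{3}\right) 23 = \left(- \frac{31}{3}\right) 23 = - \frac{713}{3}$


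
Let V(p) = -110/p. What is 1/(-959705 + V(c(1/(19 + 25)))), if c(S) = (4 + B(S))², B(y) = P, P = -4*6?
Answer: -40/38388211 ≈ -1.0420e-6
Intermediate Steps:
P = -24
B(y) = -24
c(S) = 400 (c(S) = (4 - 24)² = (-20)² = 400)
1/(-959705 + V(c(1/(19 + 25)))) = 1/(-959705 - 110/400) = 1/(-959705 - 110*1/400) = 1/(-959705 - 11/40) = 1/(-38388211/40) = -40/38388211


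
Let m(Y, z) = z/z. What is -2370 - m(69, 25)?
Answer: -2371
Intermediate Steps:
m(Y, z) = 1
-2370 - m(69, 25) = -2370 - 1*1 = -2370 - 1 = -2371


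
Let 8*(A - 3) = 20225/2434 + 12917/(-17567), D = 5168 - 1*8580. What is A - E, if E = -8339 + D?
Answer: 4020951443093/342064624 ≈ 11755.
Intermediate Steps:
D = -3412 (D = 5168 - 8580 = -3412)
A = 1350046469/342064624 (A = 3 + (20225/2434 + 12917/(-17567))/8 = 3 + (20225*(1/2434) + 12917*(-1/17567))/8 = 3 + (20225/2434 - 12917/17567)/8 = 3 + (1/8)*(323852597/42758078) = 3 + 323852597/342064624 = 1350046469/342064624 ≈ 3.9468)
E = -11751 (E = -8339 - 3412 = -11751)
A - E = 1350046469/342064624 - 1*(-11751) = 1350046469/342064624 + 11751 = 4020951443093/342064624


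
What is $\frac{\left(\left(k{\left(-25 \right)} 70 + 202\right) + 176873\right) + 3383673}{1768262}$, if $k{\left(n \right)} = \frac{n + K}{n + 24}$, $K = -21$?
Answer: $\frac{1781984}{884131} \approx 2.0155$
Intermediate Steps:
$k{\left(n \right)} = \frac{-21 + n}{24 + n}$ ($k{\left(n \right)} = \frac{n - 21}{n + 24} = \frac{-21 + n}{24 + n}$)
$\frac{\left(\left(k{\left(-25 \right)} 70 + 202\right) + 176873\right) + 3383673}{1768262} = \frac{\left(\left(\frac{-21 - 25}{24 - 25} \cdot 70 + 202\right) + 176873\right) + 3383673}{1768262} = \left(\left(\left(\frac{1}{-1} \left(-46\right) 70 + 202\right) + 176873\right) + 3383673\right) \frac{1}{1768262} = \left(\left(\left(\left(-1\right) \left(-46\right) 70 + 202\right) + 176873\right) + 3383673\right) \frac{1}{1768262} = \left(\left(\left(46 \cdot 70 + 202\right) + 176873\right) + 3383673\right) \frac{1}{1768262} = \left(\left(\left(3220 + 202\right) + 176873\right) + 3383673\right) \frac{1}{1768262} = \left(\left(3422 + 176873\right) + 3383673\right) \frac{1}{1768262} = \left(180295 + 3383673\right) \frac{1}{1768262} = 3563968 \cdot \frac{1}{1768262} = \frac{1781984}{884131}$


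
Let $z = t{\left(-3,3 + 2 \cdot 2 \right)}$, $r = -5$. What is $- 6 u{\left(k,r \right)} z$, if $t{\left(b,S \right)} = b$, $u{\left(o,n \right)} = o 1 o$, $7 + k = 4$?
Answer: $162$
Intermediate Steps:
$k = -3$ ($k = -7 + 4 = -3$)
$u{\left(o,n \right)} = o^{2}$ ($u{\left(o,n \right)} = o o = o^{2}$)
$z = -3$
$- 6 u{\left(k,r \right)} z = - 6 \left(-3\right)^{2} \left(-3\right) = \left(-6\right) 9 \left(-3\right) = \left(-54\right) \left(-3\right) = 162$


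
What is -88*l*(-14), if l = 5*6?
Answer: 36960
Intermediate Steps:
l = 30
-88*l*(-14) = -88*30*(-14) = -2640*(-14) = 36960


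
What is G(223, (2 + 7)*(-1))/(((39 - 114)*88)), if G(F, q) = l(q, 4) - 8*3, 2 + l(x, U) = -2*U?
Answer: 17/3300 ≈ 0.0051515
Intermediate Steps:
l(x, U) = -2 - 2*U
G(F, q) = -34 (G(F, q) = (-2 - 2*4) - 8*3 = (-2 - 8) - 24 = -10 - 24 = -34)
G(223, (2 + 7)*(-1))/(((39 - 114)*88)) = -34*1/(88*(39 - 114)) = -34/((-75*88)) = -34/(-6600) = -34*(-1/6600) = 17/3300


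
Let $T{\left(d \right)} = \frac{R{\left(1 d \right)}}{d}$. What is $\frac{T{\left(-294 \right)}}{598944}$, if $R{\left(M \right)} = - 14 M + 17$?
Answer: $- \frac{4133}{176089536} \approx -2.3471 \cdot 10^{-5}$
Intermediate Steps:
$R{\left(M \right)} = 17 - 14 M$
$T{\left(d \right)} = \frac{17 - 14 d}{d}$ ($T{\left(d \right)} = \frac{17 - 14 \cdot 1 d}{d} = \frac{17 - 14 d}{d}$)
$\frac{T{\left(-294 \right)}}{598944} = \frac{-14 + \frac{17}{-294}}{598944} = \left(-14 + 17 \left(- \frac{1}{294}\right)\right) \frac{1}{598944} = \left(-14 - \frac{17}{294}\right) \frac{1}{598944} = \left(- \frac{4133}{294}\right) \frac{1}{598944} = - \frac{4133}{176089536}$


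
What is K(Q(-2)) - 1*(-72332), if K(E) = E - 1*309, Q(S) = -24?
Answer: 71999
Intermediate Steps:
K(E) = -309 + E (K(E) = E - 309 = -309 + E)
K(Q(-2)) - 1*(-72332) = (-309 - 24) - 1*(-72332) = -333 + 72332 = 71999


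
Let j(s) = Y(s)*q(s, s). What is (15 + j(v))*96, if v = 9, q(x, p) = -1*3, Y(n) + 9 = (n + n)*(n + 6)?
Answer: -73728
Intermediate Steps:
Y(n) = -9 + 2*n*(6 + n) (Y(n) = -9 + (n + n)*(n + 6) = -9 + (2*n)*(6 + n) = -9 + 2*n*(6 + n))
q(x, p) = -3
j(s) = 27 - 36*s - 6*s**2 (j(s) = (-9 + 2*s**2 + 12*s)*(-3) = 27 - 36*s - 6*s**2)
(15 + j(v))*96 = (15 + (27 - 36*9 - 6*9**2))*96 = (15 + (27 - 324 - 6*81))*96 = (15 + (27 - 324 - 486))*96 = (15 - 783)*96 = -768*96 = -73728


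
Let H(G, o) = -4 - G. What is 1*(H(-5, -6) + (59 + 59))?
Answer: 119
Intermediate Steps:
1*(H(-5, -6) + (59 + 59)) = 1*((-4 - 1*(-5)) + (59 + 59)) = 1*((-4 + 5) + 118) = 1*(1 + 118) = 1*119 = 119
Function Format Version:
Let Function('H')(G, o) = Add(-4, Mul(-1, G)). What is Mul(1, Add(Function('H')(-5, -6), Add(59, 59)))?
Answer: 119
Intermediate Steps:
Mul(1, Add(Function('H')(-5, -6), Add(59, 59))) = Mul(1, Add(Add(-4, Mul(-1, -5)), Add(59, 59))) = Mul(1, Add(Add(-4, 5), 118)) = Mul(1, Add(1, 118)) = Mul(1, 119) = 119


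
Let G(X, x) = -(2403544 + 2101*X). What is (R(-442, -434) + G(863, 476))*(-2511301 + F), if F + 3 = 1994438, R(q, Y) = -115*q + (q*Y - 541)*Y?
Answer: 45062670180710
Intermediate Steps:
R(q, Y) = -115*q + Y*(-541 + Y*q) (R(q, Y) = -115*q + (Y*q - 541)*Y = -115*q + (-541 + Y*q)*Y = -115*q + Y*(-541 + Y*q))
F = 1994435 (F = -3 + 1994438 = 1994435)
G(X, x) = -2403544 - 2101*X (G(X, x) = -2101*(1144 + X) = -2403544 - 2101*X)
(R(-442, -434) + G(863, 476))*(-2511301 + F) = ((-541*(-434) - 115*(-442) - 442*(-434)²) + (-2403544 - 2101*863))*(-2511301 + 1994435) = ((234794 + 50830 - 442*188356) + (-2403544 - 1813163))*(-516866) = ((234794 + 50830 - 83253352) - 4216707)*(-516866) = (-82967728 - 4216707)*(-516866) = -87184435*(-516866) = 45062670180710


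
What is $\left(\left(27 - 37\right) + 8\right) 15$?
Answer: $-30$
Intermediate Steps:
$\left(\left(27 - 37\right) + 8\right) 15 = \left(-10 + 8\right) 15 = \left(-2\right) 15 = -30$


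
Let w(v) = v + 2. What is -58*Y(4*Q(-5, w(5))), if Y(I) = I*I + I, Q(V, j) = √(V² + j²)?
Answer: -68672 - 232*√74 ≈ -70668.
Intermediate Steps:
w(v) = 2 + v
Y(I) = I + I² (Y(I) = I² + I = I + I²)
-58*Y(4*Q(-5, w(5))) = -58*4*√((-5)² + (2 + 5)²)*(1 + 4*√((-5)² + (2 + 5)²)) = -58*4*√(25 + 7²)*(1 + 4*√(25 + 7²)) = -58*4*√(25 + 49)*(1 + 4*√(25 + 49)) = -58*4*√74*(1 + 4*√74) = -232*√74*(1 + 4*√74)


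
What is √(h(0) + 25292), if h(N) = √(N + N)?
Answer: 2*√6323 ≈ 159.03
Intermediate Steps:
h(N) = √2*√N (h(N) = √(2*N) = √2*√N)
√(h(0) + 25292) = √(√2*√0 + 25292) = √(√2*0 + 25292) = √(0 + 25292) = √25292 = 2*√6323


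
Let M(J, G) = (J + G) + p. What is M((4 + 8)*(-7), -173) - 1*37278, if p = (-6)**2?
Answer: -37499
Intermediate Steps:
p = 36
M(J, G) = 36 + G + J (M(J, G) = (J + G) + 36 = (G + J) + 36 = 36 + G + J)
M((4 + 8)*(-7), -173) - 1*37278 = (36 - 173 + (4 + 8)*(-7)) - 1*37278 = (36 - 173 + 12*(-7)) - 37278 = (36 - 173 - 84) - 37278 = -221 - 37278 = -37499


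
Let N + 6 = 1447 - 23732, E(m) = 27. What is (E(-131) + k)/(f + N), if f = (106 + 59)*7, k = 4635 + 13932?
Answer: -9297/10568 ≈ -0.87973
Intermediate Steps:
N = -22291 (N = -6 + (1447 - 23732) = -6 - 22285 = -22291)
k = 18567
f = 1155 (f = 165*7 = 1155)
(E(-131) + k)/(f + N) = (27 + 18567)/(1155 - 22291) = 18594/(-21136) = 18594*(-1/21136) = -9297/10568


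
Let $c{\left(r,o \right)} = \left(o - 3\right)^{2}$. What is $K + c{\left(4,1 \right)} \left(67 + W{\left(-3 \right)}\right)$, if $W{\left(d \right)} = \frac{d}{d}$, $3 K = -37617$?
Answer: $-12267$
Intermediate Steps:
$K = -12539$ ($K = \frac{1}{3} \left(-37617\right) = -12539$)
$W{\left(d \right)} = 1$
$c{\left(r,o \right)} = \left(-3 + o\right)^{2}$
$K + c{\left(4,1 \right)} \left(67 + W{\left(-3 \right)}\right) = -12539 + \left(-3 + 1\right)^{2} \left(67 + 1\right) = -12539 + \left(-2\right)^{2} \cdot 68 = -12539 + 4 \cdot 68 = -12539 + 272 = -12267$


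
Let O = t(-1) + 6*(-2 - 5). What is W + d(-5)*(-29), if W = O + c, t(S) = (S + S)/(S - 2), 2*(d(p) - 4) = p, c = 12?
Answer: -437/6 ≈ -72.833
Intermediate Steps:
d(p) = 4 + p/2
t(S) = 2*S/(-2 + S) (t(S) = (2*S)/(-2 + S) = 2*S/(-2 + S))
O = -124/3 (O = 2*(-1)/(-2 - 1) + 6*(-2 - 5) = 2*(-1)/(-3) + 6*(-7) = 2*(-1)*(-1/3) - 42 = 2/3 - 42 = -124/3 ≈ -41.333)
W = -88/3 (W = -124/3 + 12 = -88/3 ≈ -29.333)
W + d(-5)*(-29) = -88/3 + (4 + (1/2)*(-5))*(-29) = -88/3 + (4 - 5/2)*(-29) = -88/3 + (3/2)*(-29) = -88/3 - 87/2 = -437/6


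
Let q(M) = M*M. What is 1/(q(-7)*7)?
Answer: 1/343 ≈ 0.0029155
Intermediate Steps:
q(M) = M²
1/(q(-7)*7) = 1/((-7)²*7) = 1/(49*7) = 1/343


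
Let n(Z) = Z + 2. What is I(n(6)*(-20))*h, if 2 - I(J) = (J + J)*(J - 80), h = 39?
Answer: -2995122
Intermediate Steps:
n(Z) = 2 + Z
I(J) = 2 - 2*J*(-80 + J) (I(J) = 2 - (J + J)*(J - 80) = 2 - 2*J*(-80 + J))
I(n(6)*(-20))*h = (2 - 2*400*(2 + 6)² + 160*((2 + 6)*(-20)))*39 = (2 - 2*(8*(-20))² + 160*(8*(-20)))*39 = (2 - 2*(-160)² + 160*(-160))*39 = (2 - 2*25600 - 25600)*39 = (2 - 51200 - 25600)*39 = -76798*39 = -2995122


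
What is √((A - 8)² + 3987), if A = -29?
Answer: 2*√1339 ≈ 73.185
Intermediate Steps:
√((A - 8)² + 3987) = √((-29 - 8)² + 3987) = √((-37)² + 3987) = √(1369 + 3987) = √5356 = 2*√1339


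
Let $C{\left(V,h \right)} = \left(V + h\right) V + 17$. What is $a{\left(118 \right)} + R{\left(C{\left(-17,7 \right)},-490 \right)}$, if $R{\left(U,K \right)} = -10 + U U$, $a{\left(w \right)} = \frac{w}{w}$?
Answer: $34960$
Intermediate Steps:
$a{\left(w \right)} = 1$
$C{\left(V,h \right)} = 17 + V \left(V + h\right)$ ($C{\left(V,h \right)} = V \left(V + h\right) + 17 = 17 + V \left(V + h\right)$)
$R{\left(U,K \right)} = -10 + U^{2}$
$a{\left(118 \right)} + R{\left(C{\left(-17,7 \right)},-490 \right)} = 1 - \left(10 - \left(17 + \left(-17\right)^{2} - 119\right)^{2}\right) = 1 - \left(10 - \left(17 + 289 - 119\right)^{2}\right) = 1 - \left(10 - 187^{2}\right) = 1 + \left(-10 + 34969\right) = 1 + 34959 = 34960$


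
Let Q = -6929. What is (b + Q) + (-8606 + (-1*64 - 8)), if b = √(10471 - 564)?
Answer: -15607 + √9907 ≈ -15507.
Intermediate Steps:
b = √9907 ≈ 99.534
(b + Q) + (-8606 + (-1*64 - 8)) = (√9907 - 6929) + (-8606 + (-1*64 - 8)) = (-6929 + √9907) + (-8606 + (-64 - 8)) = (-6929 + √9907) + (-8606 - 72) = (-6929 + √9907) - 8678 = -15607 + √9907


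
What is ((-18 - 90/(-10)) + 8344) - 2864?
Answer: 5471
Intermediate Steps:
((-18 - 90/(-10)) + 8344) - 2864 = ((-18 - 1/10*(-90)) + 8344) - 2864 = ((-18 + 9) + 8344) - 2864 = (-9 + 8344) - 2864 = 8335 - 2864 = 5471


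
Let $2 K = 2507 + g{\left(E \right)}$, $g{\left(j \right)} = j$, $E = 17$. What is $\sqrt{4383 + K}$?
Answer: $\sqrt{5645} \approx 75.133$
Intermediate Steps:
$K = 1262$ ($K = \frac{2507 + 17}{2} = \frac{1}{2} \cdot 2524 = 1262$)
$\sqrt{4383 + K} = \sqrt{4383 + 1262} = \sqrt{5645}$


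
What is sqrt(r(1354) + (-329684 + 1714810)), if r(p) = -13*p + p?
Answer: sqrt(1368878) ≈ 1170.0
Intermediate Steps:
r(p) = -12*p
sqrt(r(1354) + (-329684 + 1714810)) = sqrt(-12*1354 + (-329684 + 1714810)) = sqrt(-16248 + 1385126) = sqrt(1368878)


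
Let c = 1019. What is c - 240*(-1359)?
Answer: 327179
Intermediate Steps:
c - 240*(-1359) = 1019 - 240*(-1359) = 1019 + 326160 = 327179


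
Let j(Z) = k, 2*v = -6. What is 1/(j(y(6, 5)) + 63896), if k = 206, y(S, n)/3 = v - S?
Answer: 1/64102 ≈ 1.5600e-5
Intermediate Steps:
v = -3 (v = (1/2)*(-6) = -3)
y(S, n) = -9 - 3*S (y(S, n) = 3*(-3 - S) = -9 - 3*S)
j(Z) = 206
1/(j(y(6, 5)) + 63896) = 1/(206 + 63896) = 1/64102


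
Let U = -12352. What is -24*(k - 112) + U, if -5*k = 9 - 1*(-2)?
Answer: -48056/5 ≈ -9611.2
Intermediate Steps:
k = -11/5 (k = -(9 - 1*(-2))/5 = -(9 + 2)/5 = -⅕*11 = -11/5 ≈ -2.2000)
-24*(k - 112) + U = -24*(-11/5 - 112) - 12352 = -24*(-571/5) - 12352 = 13704/5 - 12352 = -48056/5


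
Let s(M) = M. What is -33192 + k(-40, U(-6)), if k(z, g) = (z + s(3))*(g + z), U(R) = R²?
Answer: -33044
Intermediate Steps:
k(z, g) = (3 + z)*(g + z) (k(z, g) = (z + 3)*(g + z) = (3 + z)*(g + z))
-33192 + k(-40, U(-6)) = -33192 + ((-40)² + 3*(-6)² + 3*(-40) + (-6)²*(-40)) = -33192 + (1600 + 3*36 - 120 + 36*(-40)) = -33192 + (1600 + 108 - 120 - 1440) = -33192 + 148 = -33044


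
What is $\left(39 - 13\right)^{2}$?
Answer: $676$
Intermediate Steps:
$\left(39 - 13\right)^{2} = 26^{2} = 676$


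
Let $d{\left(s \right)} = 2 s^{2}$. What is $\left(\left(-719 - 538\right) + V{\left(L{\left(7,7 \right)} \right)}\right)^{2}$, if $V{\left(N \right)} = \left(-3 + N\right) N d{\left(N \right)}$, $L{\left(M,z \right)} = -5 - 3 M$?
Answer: $1036631458801$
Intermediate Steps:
$V{\left(N \right)} = 2 N^{3} \left(-3 + N\right)$ ($V{\left(N \right)} = \left(-3 + N\right) N 2 N^{2} = N \left(-3 + N\right) 2 N^{2} = 2 N^{3} \left(-3 + N\right)$)
$\left(\left(-719 - 538\right) + V{\left(L{\left(7,7 \right)} \right)}\right)^{2} = \left(\left(-719 - 538\right) + 2 \left(-5 - 21\right)^{3} \left(-3 - 26\right)\right)^{2} = \left(-1257 + 2 \left(-5 - 21\right)^{3} \left(-3 - 26\right)\right)^{2} = \left(-1257 + 2 \left(-26\right)^{3} \left(-3 - 26\right)\right)^{2} = \left(-1257 + 2 \left(-17576\right) \left(-29\right)\right)^{2} = \left(-1257 + 1019408\right)^{2} = 1018151^{2} = 1036631458801$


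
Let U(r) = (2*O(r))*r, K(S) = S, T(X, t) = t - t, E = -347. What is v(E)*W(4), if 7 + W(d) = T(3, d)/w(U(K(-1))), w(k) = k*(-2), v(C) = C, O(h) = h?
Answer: 2429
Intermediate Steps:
T(X, t) = 0
U(r) = 2*r² (U(r) = (2*r)*r = 2*r²)
w(k) = -2*k
W(d) = -7 (W(d) = -7 + 0/((-4*(-1)²)) = -7 + 0/((-4)) = -7 + 0/((-2*2)) = -7 + 0/(-4) = -7 + 0*(-¼) = -7 + 0 = -7)
v(E)*W(4) = -347*(-7) = 2429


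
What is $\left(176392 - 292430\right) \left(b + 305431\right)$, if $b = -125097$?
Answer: $-20925596692$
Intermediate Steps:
$\left(176392 - 292430\right) \left(b + 305431\right) = \left(176392 - 292430\right) \left(-125097 + 305431\right) = \left(-116038\right) 180334 = -20925596692$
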